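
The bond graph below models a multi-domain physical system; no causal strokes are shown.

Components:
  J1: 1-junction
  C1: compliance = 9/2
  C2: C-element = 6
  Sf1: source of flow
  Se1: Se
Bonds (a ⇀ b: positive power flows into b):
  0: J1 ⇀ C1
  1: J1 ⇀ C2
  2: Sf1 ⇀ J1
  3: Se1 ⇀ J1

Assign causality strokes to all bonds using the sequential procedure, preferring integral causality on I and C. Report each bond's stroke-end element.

#2 stroke→Sf1  (Sf1 (Sf) sets flow on bond)
#3 stroke→J1  (Se1: effort source, stroke at far end)
#0 stroke→J1  (J1: bond 2 brought flow, rest push out)
#1 stroke→J1  (J1 flow already set via bond 2)

bond 0 stroke→J1
bond 1 stroke→J1
bond 2 stroke→Sf1
bond 3 stroke→J1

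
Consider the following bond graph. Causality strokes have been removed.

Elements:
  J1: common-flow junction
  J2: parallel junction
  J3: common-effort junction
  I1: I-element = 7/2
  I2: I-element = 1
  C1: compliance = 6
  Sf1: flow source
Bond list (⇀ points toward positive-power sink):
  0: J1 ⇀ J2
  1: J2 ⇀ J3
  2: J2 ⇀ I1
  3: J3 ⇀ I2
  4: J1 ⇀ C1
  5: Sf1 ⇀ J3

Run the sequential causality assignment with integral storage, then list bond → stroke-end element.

#0 →J2
#1 →J3
#2 →I1
#3 →I2
#4 →J1
#5 →Sf1

#5 stroke→Sf1  (Sf1 fixes flow; stroke at Sf1)
#2 stroke→I1  (I1: I, integral causality)
#3 stroke→I2  (I2: I, integral causality)
#1 stroke→J3  (J3: last free bond brings effort in)
#0 stroke→J2  (closing 0-jn rule on J2)
#4 stroke→J1  (J1 flow already set via bond 0)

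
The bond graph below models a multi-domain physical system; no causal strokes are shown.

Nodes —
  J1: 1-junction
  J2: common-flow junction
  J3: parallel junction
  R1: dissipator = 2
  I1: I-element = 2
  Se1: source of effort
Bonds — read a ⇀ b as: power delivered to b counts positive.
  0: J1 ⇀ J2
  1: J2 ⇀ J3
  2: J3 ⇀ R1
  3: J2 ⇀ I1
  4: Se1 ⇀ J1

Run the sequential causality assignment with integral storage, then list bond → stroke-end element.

β4 stroke at J1  (Se1 (Se) sets effort on bond)
β0 stroke at J2  (J1 needs exactly one f-in)
β3 stroke at I1  (prefer integral on I1)
β1 stroke at J2  (J2 flow already set via bond 3)
β2 stroke at J3  (J3: last free bond brings effort in)

β0 |J2
β1 |J2
β2 |J3
β3 |I1
β4 |J1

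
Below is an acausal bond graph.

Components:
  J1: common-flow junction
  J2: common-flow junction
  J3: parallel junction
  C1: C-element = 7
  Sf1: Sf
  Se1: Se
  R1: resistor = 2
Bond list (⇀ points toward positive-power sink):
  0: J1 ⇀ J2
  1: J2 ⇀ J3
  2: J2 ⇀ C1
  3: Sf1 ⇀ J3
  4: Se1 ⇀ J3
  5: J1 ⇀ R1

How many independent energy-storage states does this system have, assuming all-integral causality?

1  (C1 all integral)

b3 stroke at Sf1  (Sf1 (Sf) sets flow on bond)
b4 stroke at J3  (source Se1 imposes e)
b1 stroke at J2  (common-e at J3 fixed by 4)
b2 stroke at J2  (C1: C, integral causality)
b0 stroke at J1  (J2 needs exactly one f-in)
b5 stroke at R1  (J1 needs exactly one f-in)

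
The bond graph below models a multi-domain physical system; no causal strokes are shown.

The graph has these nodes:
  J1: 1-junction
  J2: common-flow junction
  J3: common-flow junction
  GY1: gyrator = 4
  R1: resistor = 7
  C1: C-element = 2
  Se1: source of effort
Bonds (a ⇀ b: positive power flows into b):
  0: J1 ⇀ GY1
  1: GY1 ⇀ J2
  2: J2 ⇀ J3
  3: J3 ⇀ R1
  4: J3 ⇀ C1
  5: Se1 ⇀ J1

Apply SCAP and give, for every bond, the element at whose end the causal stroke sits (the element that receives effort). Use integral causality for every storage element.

bond 0 stroke at GY1
bond 1 stroke at GY1
bond 2 stroke at J2
bond 3 stroke at J3
bond 4 stroke at J3
bond 5 stroke at J1

#5 →J1  (Se1: effort source, stroke at far end)
#0 →GY1  (J1 needs exactly one f-in)
#1 →GY1  (GY1 both-in/both-out from 0)
#2 →J2  (1-jn J2 has f-setter on 1)
#3 →J3  (J3 flow already set via bond 2)
#4 →J3  (J3 flow already set via bond 2)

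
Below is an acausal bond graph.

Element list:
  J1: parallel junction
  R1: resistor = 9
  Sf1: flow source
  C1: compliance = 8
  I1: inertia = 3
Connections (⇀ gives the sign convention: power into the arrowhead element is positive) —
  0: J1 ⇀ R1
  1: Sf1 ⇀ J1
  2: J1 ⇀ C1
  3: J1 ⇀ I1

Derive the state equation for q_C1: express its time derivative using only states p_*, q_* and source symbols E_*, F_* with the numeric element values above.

dq_C1/dt = F_Sf1 - p_I1/3 - q_C1/72

#1 stroke at Sf1  (Sf1: flow source, stroke at near end)
#2 stroke at J1  (C1: C, integral causality)
#0 stroke at R1  (0-jn J1 has e-setter on 2)
#3 stroke at I1  (0-jn J1 has e-setter on 2)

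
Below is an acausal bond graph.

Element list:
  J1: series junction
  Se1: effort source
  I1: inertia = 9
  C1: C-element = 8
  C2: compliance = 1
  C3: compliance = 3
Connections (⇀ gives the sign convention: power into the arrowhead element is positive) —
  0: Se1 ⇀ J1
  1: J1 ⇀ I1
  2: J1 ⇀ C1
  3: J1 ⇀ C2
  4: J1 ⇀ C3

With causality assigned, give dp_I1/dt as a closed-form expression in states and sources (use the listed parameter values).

dp_I1/dt = E_Se1 - q_C1/8 - q_C2 - q_C3/3

bond 0 →J1  (Se1 (Se) sets effort on bond)
bond 1 →I1  (prefer integral on I1)
bond 2 →J1  (common-f at J1 fixed by 1)
bond 3 →J1  (J1: bond 1 brought flow, rest push out)
bond 4 →J1  (J1: bond 1 brought flow, rest push out)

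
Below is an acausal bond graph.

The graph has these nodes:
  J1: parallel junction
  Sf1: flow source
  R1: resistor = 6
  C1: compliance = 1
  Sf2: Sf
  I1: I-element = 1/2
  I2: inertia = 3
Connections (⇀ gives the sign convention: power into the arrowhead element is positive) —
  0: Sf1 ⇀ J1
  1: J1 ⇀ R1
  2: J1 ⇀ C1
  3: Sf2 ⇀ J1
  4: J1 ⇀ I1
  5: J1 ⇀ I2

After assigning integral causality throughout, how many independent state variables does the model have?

3  (C1, I1, I2 all integral)

bond 0 |Sf1  (Sf1: flow source, stroke at near end)
bond 3 |Sf2  (Sf2 fixes flow; stroke at Sf2)
bond 2 |J1  (C1: C, integral causality)
bond 1 |R1  (J1 effort already set via bond 2)
bond 4 |I1  (J1 effort already set via bond 2)
bond 5 |I2  (0-jn J1 has e-setter on 2)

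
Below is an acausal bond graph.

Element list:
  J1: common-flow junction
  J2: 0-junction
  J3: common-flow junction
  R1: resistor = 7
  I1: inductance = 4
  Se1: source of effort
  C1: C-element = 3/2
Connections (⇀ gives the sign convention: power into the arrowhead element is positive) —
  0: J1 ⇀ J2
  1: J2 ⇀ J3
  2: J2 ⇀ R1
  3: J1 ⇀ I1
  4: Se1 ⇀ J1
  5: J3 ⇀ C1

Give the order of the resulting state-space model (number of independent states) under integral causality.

β4 |J1  (source Se1 imposes e)
β3 |I1  (I1 outputs flow p/I1)
β0 |J1  (J1: bond 3 brought flow, rest push out)
β5 |J3  (prefer integral on C1)
β1 |J2  (J3 needs exactly one f-in)
β2 |R1  (J2 effort already set via bond 1)

2  (C1, I1 all integral)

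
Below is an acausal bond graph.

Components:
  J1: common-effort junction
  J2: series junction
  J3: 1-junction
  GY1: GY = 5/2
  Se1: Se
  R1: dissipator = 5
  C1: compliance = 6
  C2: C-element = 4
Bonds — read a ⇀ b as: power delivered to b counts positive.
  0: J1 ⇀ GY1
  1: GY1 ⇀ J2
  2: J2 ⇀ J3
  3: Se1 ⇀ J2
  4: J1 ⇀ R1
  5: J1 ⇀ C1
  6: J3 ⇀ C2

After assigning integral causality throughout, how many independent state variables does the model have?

#3 stroke at J2  (Se1 (Se) sets effort on bond)
#5 stroke at J1  (C1 integral (e out))
#0 stroke at GY1  (common-e at J1 fixed by 5)
#4 stroke at R1  (J1 effort already set via bond 5)
#1 stroke at GY1  (GY1: gyrator matches bond 0)
#2 stroke at J2  (common-f at J2 fixed by 1)
#6 stroke at J3  (1-jn J3 has f-setter on 2)

2  (C1, C2 all integral)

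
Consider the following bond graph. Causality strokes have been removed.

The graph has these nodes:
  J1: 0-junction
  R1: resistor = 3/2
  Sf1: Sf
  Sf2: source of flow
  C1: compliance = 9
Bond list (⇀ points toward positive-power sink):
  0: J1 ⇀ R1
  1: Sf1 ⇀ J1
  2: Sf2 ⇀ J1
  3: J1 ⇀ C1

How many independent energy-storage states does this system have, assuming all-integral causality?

#1 stroke at Sf1  (Sf1 fixes flow; stroke at Sf1)
#2 stroke at Sf2  (Sf2 (Sf) sets flow on bond)
#3 stroke at J1  (C1 outputs effort q/C1)
#0 stroke at R1  (0-jn J1 has e-setter on 3)

1  (C1 all integral)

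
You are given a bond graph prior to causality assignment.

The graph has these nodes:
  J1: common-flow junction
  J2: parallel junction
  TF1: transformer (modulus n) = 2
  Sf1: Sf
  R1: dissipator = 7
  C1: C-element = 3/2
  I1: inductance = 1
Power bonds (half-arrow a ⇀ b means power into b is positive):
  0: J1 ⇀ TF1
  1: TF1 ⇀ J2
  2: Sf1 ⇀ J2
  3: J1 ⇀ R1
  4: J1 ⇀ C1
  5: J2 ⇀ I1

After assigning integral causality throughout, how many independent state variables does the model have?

#2 |Sf1  (source Sf1 imposes f)
#4 |J1  (C1 outputs effort q/C1)
#5 |I1  (I1 integral (f out))
#1 |J2  (only one effort-in slot at J2)
#0 |TF1  (through TF1, causality passes straight; one stroke at TF1)
#3 |J1  (1-jn J1 has f-setter on 0)

2  (C1, I1 all integral)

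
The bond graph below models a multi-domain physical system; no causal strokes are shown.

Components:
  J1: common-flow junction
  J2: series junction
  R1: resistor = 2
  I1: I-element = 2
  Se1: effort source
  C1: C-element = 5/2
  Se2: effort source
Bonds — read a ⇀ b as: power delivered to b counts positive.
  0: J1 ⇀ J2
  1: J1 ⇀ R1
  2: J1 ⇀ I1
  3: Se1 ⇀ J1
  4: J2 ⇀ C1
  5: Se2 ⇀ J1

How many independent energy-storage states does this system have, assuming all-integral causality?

2  (C1, I1 all integral)

b3 stroke at J1  (Se1 fixes effort; stroke away)
b5 stroke at J1  (Se2 fixes effort; stroke away)
b2 stroke at I1  (I1 outputs flow p/I1)
b0 stroke at J1  (J1: bond 2 brought flow, rest push out)
b1 stroke at J1  (common-f at J1 fixed by 2)
b4 stroke at J2  (1-jn J2 has f-setter on 0)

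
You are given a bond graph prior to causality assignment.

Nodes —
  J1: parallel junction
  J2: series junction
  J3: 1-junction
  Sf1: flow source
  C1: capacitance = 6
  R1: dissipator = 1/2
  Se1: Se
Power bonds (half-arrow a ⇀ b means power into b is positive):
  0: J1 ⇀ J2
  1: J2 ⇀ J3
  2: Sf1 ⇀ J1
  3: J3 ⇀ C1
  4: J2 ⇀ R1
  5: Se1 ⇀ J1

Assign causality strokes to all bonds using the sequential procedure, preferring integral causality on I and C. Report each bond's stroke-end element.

β2 |Sf1  (Sf1 fixes flow; stroke at Sf1)
β5 |J1  (Se1: effort source, stroke at far end)
β0 |J2  (J1 effort already set via bond 5)
β3 |J3  (C1: C, integral causality)
β1 |J2  (J3: last free bond brings flow in)
β4 |R1  (J2 needs exactly one f-in)

β0 stroke→J2
β1 stroke→J2
β2 stroke→Sf1
β3 stroke→J3
β4 stroke→R1
β5 stroke→J1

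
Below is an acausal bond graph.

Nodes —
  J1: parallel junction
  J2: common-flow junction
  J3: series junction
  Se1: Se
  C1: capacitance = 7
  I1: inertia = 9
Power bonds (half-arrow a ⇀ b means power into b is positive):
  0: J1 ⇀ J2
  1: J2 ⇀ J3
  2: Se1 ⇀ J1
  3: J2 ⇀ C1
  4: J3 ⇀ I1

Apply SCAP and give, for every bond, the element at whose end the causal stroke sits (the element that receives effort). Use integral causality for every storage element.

#2 |J1  (Se1 (Se) sets effort on bond)
#0 |J2  (J1 effort already set via bond 2)
#3 |J2  (prefer integral on C1)
#1 |J3  (J2: last free bond brings flow in)
#4 |I1  (closing 1-jn rule on J3)

#0 →J2
#1 →J3
#2 →J1
#3 →J2
#4 →I1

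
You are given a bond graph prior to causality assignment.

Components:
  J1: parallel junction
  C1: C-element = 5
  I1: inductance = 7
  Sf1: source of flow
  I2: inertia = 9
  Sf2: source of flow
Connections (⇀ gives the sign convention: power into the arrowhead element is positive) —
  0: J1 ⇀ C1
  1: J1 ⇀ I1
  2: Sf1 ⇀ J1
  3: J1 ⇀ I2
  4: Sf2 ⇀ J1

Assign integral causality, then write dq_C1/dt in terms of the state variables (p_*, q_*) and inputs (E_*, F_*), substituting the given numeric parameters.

dq_C1/dt = F_Sf1 + F_Sf2 - p_I1/7 - p_I2/9

#2 |Sf1  (Sf1: flow source, stroke at near end)
#4 |Sf2  (Sf2 fixes flow; stroke at Sf2)
#0 |J1  (C1: C, integral causality)
#1 |I1  (common-e at J1 fixed by 0)
#3 |I2  (J1: bond 0 brought effort, rest push out)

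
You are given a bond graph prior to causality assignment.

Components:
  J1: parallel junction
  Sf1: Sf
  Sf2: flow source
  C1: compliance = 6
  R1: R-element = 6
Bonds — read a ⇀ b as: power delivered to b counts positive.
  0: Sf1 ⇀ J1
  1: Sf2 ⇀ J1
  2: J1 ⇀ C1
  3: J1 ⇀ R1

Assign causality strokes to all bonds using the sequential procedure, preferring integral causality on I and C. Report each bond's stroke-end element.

b0 stroke at Sf1
b1 stroke at Sf2
b2 stroke at J1
b3 stroke at R1

β0 |Sf1  (source Sf1 imposes f)
β1 |Sf2  (Sf2 (Sf) sets flow on bond)
β2 |J1  (C1 integral (e out))
β3 |R1  (0-jn J1 has e-setter on 2)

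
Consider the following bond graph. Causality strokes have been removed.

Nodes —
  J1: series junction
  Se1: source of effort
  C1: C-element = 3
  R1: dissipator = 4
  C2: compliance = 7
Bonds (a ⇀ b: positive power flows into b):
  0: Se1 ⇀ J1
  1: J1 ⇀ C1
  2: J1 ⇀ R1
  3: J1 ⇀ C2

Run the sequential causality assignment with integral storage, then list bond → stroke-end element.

#0 →J1
#1 →J1
#2 →R1
#3 →J1

bond 0 stroke at J1  (Se1 fixes effort; stroke away)
bond 1 stroke at J1  (C1 outputs effort q/C1)
bond 3 stroke at J1  (C2: C, integral causality)
bond 2 stroke at R1  (J1 needs exactly one f-in)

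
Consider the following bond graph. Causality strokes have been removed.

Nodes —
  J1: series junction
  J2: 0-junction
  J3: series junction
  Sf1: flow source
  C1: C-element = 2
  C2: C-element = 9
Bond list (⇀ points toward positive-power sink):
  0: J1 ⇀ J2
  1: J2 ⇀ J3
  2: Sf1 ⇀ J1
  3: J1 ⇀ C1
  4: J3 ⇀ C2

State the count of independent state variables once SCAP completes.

bond 2 stroke at Sf1  (Sf1 (Sf) sets flow on bond)
bond 0 stroke at J1  (1-jn J1 has f-setter on 2)
bond 3 stroke at J1  (J1: bond 2 brought flow, rest push out)
bond 1 stroke at J2  (J2: last free bond brings effort in)
bond 4 stroke at J3  (1-jn J3 has f-setter on 1)

2  (C1, C2 all integral)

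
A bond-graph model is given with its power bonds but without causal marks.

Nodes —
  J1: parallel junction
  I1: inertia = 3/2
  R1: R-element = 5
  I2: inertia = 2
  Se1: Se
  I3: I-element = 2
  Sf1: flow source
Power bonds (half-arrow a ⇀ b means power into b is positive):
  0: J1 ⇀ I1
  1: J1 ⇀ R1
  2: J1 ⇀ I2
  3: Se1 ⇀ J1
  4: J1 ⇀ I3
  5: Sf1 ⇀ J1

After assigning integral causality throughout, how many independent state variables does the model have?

β3 →J1  (Se1: effort source, stroke at far end)
β5 →Sf1  (Sf1: flow source, stroke at near end)
β0 →I1  (0-jn J1 has e-setter on 3)
β1 →R1  (common-e at J1 fixed by 3)
β2 →I2  (0-jn J1 has e-setter on 3)
β4 →I3  (common-e at J1 fixed by 3)

3  (I1, I2, I3 all integral)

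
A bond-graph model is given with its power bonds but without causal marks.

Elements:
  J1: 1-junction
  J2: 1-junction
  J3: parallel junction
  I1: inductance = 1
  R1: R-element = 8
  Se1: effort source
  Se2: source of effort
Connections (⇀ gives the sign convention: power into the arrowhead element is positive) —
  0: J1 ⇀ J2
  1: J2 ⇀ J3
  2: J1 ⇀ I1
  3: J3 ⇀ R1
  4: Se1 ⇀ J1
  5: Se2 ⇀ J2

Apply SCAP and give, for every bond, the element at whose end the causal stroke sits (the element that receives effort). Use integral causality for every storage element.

β4 |J1  (Se1 (Se) sets effort on bond)
β5 |J2  (Se2 (Se) sets effort on bond)
β2 |I1  (I1 outputs flow p/I1)
β0 |J1  (J1 flow already set via bond 2)
β1 |J2  (J2 flow already set via bond 0)
β3 |J3  (closing 0-jn rule on J3)

β0 |J1
β1 |J2
β2 |I1
β3 |J3
β4 |J1
β5 |J2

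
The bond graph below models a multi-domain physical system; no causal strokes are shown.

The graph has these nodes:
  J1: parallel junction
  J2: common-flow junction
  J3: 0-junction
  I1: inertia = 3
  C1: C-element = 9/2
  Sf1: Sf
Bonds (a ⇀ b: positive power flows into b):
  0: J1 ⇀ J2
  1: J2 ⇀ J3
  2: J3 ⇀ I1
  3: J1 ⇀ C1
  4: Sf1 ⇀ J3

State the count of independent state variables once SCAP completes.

bond 4 →Sf1  (Sf1 (Sf) sets flow on bond)
bond 2 →I1  (I1 outputs flow p/I1)
bond 1 →J3  (closing 0-jn rule on J3)
bond 0 →J2  (common-f at J2 fixed by 1)
bond 3 →J1  (only one effort-in slot at J1)

2  (C1, I1 all integral)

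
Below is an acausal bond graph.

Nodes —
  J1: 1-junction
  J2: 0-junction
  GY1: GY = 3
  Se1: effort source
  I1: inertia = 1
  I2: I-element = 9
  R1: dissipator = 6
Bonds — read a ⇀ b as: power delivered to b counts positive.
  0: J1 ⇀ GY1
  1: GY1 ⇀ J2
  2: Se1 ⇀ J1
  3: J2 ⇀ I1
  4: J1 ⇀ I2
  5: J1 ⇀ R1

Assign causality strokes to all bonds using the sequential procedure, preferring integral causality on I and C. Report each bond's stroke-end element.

#2 |J1  (source Se1 imposes e)
#3 |I1  (I1: I, integral causality)
#1 |J2  (J2: last free bond brings effort in)
#0 |J1  (through GY1, causality inverts; strokes same side of GY1)
#4 |I2  (I2: I, integral causality)
#5 |J1  (J1: bond 4 brought flow, rest push out)

bond 0 stroke→J1
bond 1 stroke→J2
bond 2 stroke→J1
bond 3 stroke→I1
bond 4 stroke→I2
bond 5 stroke→J1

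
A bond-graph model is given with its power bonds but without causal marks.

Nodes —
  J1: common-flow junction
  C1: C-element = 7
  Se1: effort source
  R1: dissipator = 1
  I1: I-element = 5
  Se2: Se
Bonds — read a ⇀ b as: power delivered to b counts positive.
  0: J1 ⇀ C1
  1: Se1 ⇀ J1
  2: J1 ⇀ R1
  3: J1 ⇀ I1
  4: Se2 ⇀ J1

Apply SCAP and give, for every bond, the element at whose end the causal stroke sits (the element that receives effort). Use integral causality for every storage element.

b1 stroke→J1  (Se1: effort source, stroke at far end)
b4 stroke→J1  (source Se2 imposes e)
b0 stroke→J1  (C1 integral (e out))
b3 stroke→I1  (I1 integral (f out))
b2 stroke→J1  (J1: bond 3 brought flow, rest push out)

β0 |J1
β1 |J1
β2 |J1
β3 |I1
β4 |J1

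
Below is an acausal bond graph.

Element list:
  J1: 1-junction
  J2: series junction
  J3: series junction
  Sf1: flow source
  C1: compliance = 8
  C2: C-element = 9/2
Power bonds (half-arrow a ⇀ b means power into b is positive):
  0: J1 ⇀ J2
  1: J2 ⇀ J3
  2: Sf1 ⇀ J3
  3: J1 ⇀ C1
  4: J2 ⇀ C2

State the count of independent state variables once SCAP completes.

β2 →Sf1  (Sf1: flow source, stroke at near end)
β1 →J3  (J3: bond 2 brought flow, rest push out)
β0 →J2  (J2 flow already set via bond 1)
β4 →J2  (1-jn J2 has f-setter on 1)
β3 →J1  (J1: bond 0 brought flow, rest push out)

2  (C1, C2 all integral)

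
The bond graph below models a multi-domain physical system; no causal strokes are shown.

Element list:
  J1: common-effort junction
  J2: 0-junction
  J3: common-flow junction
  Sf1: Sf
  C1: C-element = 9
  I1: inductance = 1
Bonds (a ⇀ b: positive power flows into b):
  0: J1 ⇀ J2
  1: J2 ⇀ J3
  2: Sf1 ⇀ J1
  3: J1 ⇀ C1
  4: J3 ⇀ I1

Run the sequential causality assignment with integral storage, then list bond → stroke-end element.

#2 stroke→Sf1  (Sf1 fixes flow; stroke at Sf1)
#3 stroke→J1  (prefer integral on C1)
#0 stroke→J2  (J1 effort already set via bond 3)
#1 stroke→J3  (common-e at J2 fixed by 0)
#4 stroke→I1  (only one flow-in slot at J3)

#0 →J2
#1 →J3
#2 →Sf1
#3 →J1
#4 →I1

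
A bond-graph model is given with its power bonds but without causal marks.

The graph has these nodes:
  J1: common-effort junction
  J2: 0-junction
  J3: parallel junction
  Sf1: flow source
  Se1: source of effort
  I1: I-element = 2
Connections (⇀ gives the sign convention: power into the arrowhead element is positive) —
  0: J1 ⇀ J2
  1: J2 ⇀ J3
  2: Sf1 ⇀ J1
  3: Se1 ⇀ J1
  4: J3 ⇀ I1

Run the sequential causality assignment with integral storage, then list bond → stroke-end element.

bond 0 stroke at J2
bond 1 stroke at J3
bond 2 stroke at Sf1
bond 3 stroke at J1
bond 4 stroke at I1

bond 2 stroke at Sf1  (Sf1 (Sf) sets flow on bond)
bond 3 stroke at J1  (Se1 fixes effort; stroke away)
bond 0 stroke at J2  (0-jn J1 has e-setter on 3)
bond 1 stroke at J3  (J2 effort already set via bond 0)
bond 4 stroke at I1  (common-e at J3 fixed by 1)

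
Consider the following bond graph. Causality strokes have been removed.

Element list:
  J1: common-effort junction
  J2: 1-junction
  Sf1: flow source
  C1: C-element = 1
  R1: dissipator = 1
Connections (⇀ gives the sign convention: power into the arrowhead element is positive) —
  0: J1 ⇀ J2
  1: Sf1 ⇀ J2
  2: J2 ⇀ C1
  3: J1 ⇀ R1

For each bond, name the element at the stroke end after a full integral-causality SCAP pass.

b1 |Sf1  (Sf1 fixes flow; stroke at Sf1)
b0 |J2  (common-f at J2 fixed by 1)
b2 |J2  (common-f at J2 fixed by 1)
b3 |J1  (J1: last free bond brings effort in)

b0 stroke at J2
b1 stroke at Sf1
b2 stroke at J2
b3 stroke at J1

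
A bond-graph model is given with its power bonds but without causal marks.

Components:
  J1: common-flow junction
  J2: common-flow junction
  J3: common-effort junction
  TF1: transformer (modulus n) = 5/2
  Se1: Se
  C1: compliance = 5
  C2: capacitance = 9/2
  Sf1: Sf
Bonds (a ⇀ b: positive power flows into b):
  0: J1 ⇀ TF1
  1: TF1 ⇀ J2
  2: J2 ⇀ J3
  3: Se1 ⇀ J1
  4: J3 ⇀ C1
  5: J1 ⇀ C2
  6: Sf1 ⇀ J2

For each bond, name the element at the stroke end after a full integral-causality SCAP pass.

β3 stroke at J1  (Se1: effort source, stroke at far end)
β6 stroke at Sf1  (source Sf1 imposes f)
β1 stroke at J2  (J2 flow already set via bond 6)
β2 stroke at J2  (J2: bond 6 brought flow, rest push out)
β4 stroke at J3  (J3: last free bond brings effort in)
β0 stroke at TF1  (TF1 one-in-one-out from 1)
β5 stroke at J1  (J1 flow already set via bond 0)

#0 →TF1
#1 →J2
#2 →J2
#3 →J1
#4 →J3
#5 →J1
#6 →Sf1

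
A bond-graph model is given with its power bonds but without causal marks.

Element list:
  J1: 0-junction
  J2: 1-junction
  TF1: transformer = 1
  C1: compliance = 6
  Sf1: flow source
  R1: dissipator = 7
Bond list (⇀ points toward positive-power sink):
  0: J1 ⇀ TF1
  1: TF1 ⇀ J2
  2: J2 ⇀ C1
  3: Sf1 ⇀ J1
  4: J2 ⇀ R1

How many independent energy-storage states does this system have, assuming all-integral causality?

1  (C1 all integral)

β3 |Sf1  (Sf1 (Sf) sets flow on bond)
β0 |J1  (J1: last free bond brings effort in)
β1 |TF1  (TF TF1: opposite of bond 0)
β2 |J2  (J2 flow already set via bond 1)
β4 |J2  (J2: bond 1 brought flow, rest push out)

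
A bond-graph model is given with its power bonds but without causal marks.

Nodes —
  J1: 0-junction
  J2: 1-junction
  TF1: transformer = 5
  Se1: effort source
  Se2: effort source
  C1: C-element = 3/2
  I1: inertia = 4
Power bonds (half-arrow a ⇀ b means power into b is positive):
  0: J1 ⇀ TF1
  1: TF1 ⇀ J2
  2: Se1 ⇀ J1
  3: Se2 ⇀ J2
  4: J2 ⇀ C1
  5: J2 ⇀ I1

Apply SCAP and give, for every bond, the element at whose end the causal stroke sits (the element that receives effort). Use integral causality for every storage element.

β2 →J1  (Se1: effort source, stroke at far end)
β3 →J2  (Se2: effort source, stroke at far end)
β0 →TF1  (0-jn J1 has e-setter on 2)
β1 →J2  (TF TF1: opposite of bond 0)
β4 →J2  (prefer integral on C1)
β5 →I1  (J2: last free bond brings flow in)

b0 stroke at TF1
b1 stroke at J2
b2 stroke at J1
b3 stroke at J2
b4 stroke at J2
b5 stroke at I1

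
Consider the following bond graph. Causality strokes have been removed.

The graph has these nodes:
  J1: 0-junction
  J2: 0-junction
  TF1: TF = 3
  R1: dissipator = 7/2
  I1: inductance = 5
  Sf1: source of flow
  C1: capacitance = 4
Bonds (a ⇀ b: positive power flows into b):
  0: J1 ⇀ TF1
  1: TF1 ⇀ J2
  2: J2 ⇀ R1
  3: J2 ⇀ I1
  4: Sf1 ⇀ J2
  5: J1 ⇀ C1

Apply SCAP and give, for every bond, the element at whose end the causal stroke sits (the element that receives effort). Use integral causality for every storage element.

#4 →Sf1  (source Sf1 imposes f)
#3 →I1  (prefer integral on I1)
#5 →J1  (C1 outputs effort q/C1)
#0 →TF1  (0-jn J1 has e-setter on 5)
#1 →J2  (TF1 one-in-one-out from 0)
#2 →R1  (0-jn J2 has e-setter on 1)

β0 stroke at TF1
β1 stroke at J2
β2 stroke at R1
β3 stroke at I1
β4 stroke at Sf1
β5 stroke at J1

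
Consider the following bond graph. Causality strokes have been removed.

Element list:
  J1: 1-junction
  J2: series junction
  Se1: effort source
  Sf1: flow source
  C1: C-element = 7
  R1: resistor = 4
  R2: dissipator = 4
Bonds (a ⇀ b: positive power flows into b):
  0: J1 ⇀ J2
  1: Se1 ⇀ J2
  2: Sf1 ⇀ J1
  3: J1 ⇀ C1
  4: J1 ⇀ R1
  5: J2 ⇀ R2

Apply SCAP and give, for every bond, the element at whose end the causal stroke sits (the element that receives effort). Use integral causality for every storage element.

#0 →J1
#1 →J2
#2 →Sf1
#3 →J1
#4 →J1
#5 →J2

b1 →J2  (Se1: effort source, stroke at far end)
b2 →Sf1  (Sf1: flow source, stroke at near end)
b0 →J1  (common-f at J1 fixed by 2)
b3 →J1  (common-f at J1 fixed by 2)
b4 →J1  (J1: bond 2 brought flow, rest push out)
b5 →J2  (J2 flow already set via bond 0)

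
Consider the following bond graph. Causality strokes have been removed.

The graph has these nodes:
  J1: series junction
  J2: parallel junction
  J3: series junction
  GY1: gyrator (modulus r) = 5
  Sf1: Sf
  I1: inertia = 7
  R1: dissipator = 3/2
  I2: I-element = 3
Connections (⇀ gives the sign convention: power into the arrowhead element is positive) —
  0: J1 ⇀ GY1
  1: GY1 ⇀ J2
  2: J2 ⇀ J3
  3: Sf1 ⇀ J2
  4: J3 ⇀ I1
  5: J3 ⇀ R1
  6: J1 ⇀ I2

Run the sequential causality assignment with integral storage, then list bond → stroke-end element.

β3 →Sf1  (Sf1: flow source, stroke at near end)
β4 →I1  (I1: I, integral causality)
β2 →J3  (J3: bond 4 brought flow, rest push out)
β5 →J3  (J3: bond 4 brought flow, rest push out)
β1 →J2  (closing 0-jn rule on J2)
β0 →J1  (through GY1, causality inverts; strokes same side of GY1)
β6 →I2  (only one flow-in slot at J1)

β0 stroke at J1
β1 stroke at J2
β2 stroke at J3
β3 stroke at Sf1
β4 stroke at I1
β5 stroke at J3
β6 stroke at I2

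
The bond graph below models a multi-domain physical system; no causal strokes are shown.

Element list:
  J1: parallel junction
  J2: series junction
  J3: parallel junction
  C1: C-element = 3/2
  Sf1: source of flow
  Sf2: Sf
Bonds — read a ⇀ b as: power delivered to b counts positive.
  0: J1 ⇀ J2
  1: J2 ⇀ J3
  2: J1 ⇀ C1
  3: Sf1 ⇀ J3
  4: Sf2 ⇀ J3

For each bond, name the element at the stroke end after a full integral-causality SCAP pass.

β0 |J2
β1 |J3
β2 |J1
β3 |Sf1
β4 |Sf2

b3 →Sf1  (source Sf1 imposes f)
b4 →Sf2  (source Sf2 imposes f)
b1 →J3  (J3 needs exactly one e-in)
b0 →J2  (J2: bond 1 brought flow, rest push out)
b2 →J1  (J1: last free bond brings effort in)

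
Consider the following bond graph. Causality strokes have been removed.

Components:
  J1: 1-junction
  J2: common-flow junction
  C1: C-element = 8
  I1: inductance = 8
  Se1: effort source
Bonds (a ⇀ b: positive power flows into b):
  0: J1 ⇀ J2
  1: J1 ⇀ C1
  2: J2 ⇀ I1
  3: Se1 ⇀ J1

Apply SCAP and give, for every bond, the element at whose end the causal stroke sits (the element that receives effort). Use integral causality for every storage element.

b0 →J2
b1 →J1
b2 →I1
b3 →J1

bond 3 stroke at J1  (Se1 (Se) sets effort on bond)
bond 1 stroke at J1  (C1: C, integral causality)
bond 0 stroke at J2  (only one flow-in slot at J1)
bond 2 stroke at I1  (J2 needs exactly one f-in)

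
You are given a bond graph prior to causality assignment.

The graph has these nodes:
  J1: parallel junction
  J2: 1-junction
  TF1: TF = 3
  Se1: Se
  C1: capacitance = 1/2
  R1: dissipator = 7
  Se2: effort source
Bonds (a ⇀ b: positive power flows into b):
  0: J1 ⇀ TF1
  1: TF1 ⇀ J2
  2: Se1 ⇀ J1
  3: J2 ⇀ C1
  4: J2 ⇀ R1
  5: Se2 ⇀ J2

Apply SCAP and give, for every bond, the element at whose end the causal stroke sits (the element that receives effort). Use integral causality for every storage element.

bond 2 →J1  (Se1 fixes effort; stroke away)
bond 5 →J2  (Se2 (Se) sets effort on bond)
bond 0 →TF1  (J1 effort already set via bond 2)
bond 1 →J2  (TF1 one-in-one-out from 0)
bond 3 →J2  (C1: C, integral causality)
bond 4 →R1  (only one flow-in slot at J2)

#0 →TF1
#1 →J2
#2 →J1
#3 →J2
#4 →R1
#5 →J2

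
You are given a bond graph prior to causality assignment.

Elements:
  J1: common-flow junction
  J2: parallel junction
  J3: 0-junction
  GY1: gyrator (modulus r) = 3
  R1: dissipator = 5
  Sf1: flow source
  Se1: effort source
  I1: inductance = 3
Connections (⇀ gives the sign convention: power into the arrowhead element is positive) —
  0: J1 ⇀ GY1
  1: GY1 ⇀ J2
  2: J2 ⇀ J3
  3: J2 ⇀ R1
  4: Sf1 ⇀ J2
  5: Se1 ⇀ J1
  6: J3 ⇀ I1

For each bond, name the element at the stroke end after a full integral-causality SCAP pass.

β4 stroke at Sf1  (Sf1 (Sf) sets flow on bond)
β5 stroke at J1  (Se1 fixes effort; stroke away)
β0 stroke at GY1  (J1: last free bond brings flow in)
β1 stroke at GY1  (through GY1, causality inverts; strokes same side of GY1)
β6 stroke at I1  (I1: I, integral causality)
β2 stroke at J3  (J3 needs exactly one e-in)
β3 stroke at J2  (only one effort-in slot at J2)

#0 |GY1
#1 |GY1
#2 |J3
#3 |J2
#4 |Sf1
#5 |J1
#6 |I1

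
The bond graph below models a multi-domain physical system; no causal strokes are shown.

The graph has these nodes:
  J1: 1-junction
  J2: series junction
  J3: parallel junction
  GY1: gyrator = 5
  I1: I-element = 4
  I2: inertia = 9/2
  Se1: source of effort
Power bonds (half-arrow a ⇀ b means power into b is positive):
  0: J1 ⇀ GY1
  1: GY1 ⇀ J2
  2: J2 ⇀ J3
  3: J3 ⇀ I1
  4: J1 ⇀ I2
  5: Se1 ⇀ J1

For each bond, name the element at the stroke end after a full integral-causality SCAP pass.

b0 |J1
b1 |J2
b2 |J3
b3 |I1
b4 |I2
b5 |J1

#5 stroke→J1  (Se1 (Se) sets effort on bond)
#3 stroke→I1  (I1 outputs flow p/I1)
#2 stroke→J3  (closing 0-jn rule on J3)
#1 stroke→J2  (1-jn J2 has f-setter on 2)
#0 stroke→J1  (through GY1, causality inverts; strokes same side of GY1)
#4 stroke→I2  (only one flow-in slot at J1)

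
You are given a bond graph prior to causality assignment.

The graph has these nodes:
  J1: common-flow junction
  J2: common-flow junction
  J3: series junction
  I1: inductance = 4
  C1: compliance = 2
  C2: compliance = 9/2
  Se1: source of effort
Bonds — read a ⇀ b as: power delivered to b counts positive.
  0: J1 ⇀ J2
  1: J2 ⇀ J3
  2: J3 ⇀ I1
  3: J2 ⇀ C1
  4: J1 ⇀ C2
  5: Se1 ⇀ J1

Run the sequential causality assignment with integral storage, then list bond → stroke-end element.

b5 |J1  (Se1 fixes effort; stroke away)
b2 |I1  (I1: I, integral causality)
b1 |J3  (1-jn J3 has f-setter on 2)
b0 |J2  (common-f at J2 fixed by 1)
b3 |J2  (J2: bond 1 brought flow, rest push out)
b4 |J1  (1-jn J1 has f-setter on 0)

bond 0 stroke→J2
bond 1 stroke→J3
bond 2 stroke→I1
bond 3 stroke→J2
bond 4 stroke→J1
bond 5 stroke→J1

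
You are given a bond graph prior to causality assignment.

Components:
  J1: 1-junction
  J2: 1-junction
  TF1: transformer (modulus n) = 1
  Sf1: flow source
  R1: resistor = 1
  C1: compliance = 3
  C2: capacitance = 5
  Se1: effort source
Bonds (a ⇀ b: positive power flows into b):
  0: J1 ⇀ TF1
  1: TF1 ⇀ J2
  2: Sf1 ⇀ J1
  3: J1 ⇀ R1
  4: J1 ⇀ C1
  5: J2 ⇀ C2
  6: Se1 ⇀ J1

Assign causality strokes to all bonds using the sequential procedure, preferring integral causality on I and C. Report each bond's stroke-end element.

b2 stroke at Sf1  (Sf1 (Sf) sets flow on bond)
b6 stroke at J1  (Se1 (Se) sets effort on bond)
b0 stroke at J1  (J1: bond 2 brought flow, rest push out)
b3 stroke at J1  (1-jn J1 has f-setter on 2)
b4 stroke at J1  (J1: bond 2 brought flow, rest push out)
b1 stroke at TF1  (TF1 one-in-one-out from 0)
b5 stroke at J2  (common-f at J2 fixed by 1)

β0 →J1
β1 →TF1
β2 →Sf1
β3 →J1
β4 →J1
β5 →J2
β6 →J1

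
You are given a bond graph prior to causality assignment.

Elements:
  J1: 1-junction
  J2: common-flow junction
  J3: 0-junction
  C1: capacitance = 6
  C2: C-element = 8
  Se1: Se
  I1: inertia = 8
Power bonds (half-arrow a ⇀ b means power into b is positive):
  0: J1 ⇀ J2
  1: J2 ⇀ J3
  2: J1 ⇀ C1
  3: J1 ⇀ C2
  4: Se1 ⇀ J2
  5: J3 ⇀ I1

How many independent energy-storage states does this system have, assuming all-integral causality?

b4 |J2  (Se1: effort source, stroke at far end)
b2 |J1  (C1 integral (e out))
b3 |J1  (C2 integral (e out))
b0 |J2  (closing 1-jn rule on J1)
b1 |J3  (only one flow-in slot at J2)
b5 |I1  (J3: bond 1 brought effort, rest push out)

3  (C1, C2, I1 all integral)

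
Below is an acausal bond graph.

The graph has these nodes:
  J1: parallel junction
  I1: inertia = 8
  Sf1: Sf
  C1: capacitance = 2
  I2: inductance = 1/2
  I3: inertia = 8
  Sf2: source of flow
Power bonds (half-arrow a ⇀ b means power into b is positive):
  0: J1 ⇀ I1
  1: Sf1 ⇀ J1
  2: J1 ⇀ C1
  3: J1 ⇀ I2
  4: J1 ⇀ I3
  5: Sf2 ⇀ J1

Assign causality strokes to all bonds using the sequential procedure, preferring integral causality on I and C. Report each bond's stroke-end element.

#0 |I1
#1 |Sf1
#2 |J1
#3 |I2
#4 |I3
#5 |Sf2

bond 1 →Sf1  (Sf1 (Sf) sets flow on bond)
bond 5 →Sf2  (source Sf2 imposes f)
bond 0 →I1  (I1 integral (f out))
bond 2 →J1  (C1: C, integral causality)
bond 3 →I2  (common-e at J1 fixed by 2)
bond 4 →I3  (J1: bond 2 brought effort, rest push out)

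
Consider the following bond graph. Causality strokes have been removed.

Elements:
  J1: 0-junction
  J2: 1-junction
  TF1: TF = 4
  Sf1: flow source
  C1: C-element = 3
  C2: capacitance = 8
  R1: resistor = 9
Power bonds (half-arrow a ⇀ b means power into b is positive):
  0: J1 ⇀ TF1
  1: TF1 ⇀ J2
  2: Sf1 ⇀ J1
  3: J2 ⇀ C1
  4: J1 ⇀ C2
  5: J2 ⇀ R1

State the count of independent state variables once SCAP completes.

#2 →Sf1  (Sf1: flow source, stroke at near end)
#3 →J2  (C1 integral (e out))
#4 →J1  (C2 integral (e out))
#0 →TF1  (0-jn J1 has e-setter on 4)
#1 →J2  (through TF1, causality passes straight; one stroke at TF1)
#5 →R1  (J2 needs exactly one f-in)

2  (C1, C2 all integral)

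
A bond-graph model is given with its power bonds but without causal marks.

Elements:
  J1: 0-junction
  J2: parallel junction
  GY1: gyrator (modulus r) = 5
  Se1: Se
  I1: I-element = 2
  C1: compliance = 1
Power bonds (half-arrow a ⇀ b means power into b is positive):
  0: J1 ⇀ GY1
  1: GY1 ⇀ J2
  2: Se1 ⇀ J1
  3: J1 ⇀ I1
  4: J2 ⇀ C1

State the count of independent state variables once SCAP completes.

b2 |J1  (source Se1 imposes e)
b0 |GY1  (common-e at J1 fixed by 2)
b3 |I1  (J1: bond 2 brought effort, rest push out)
b1 |GY1  (GY GY1: same side as bond 0)
b4 |J2  (J2: last free bond brings effort in)

2  (C1, I1 all integral)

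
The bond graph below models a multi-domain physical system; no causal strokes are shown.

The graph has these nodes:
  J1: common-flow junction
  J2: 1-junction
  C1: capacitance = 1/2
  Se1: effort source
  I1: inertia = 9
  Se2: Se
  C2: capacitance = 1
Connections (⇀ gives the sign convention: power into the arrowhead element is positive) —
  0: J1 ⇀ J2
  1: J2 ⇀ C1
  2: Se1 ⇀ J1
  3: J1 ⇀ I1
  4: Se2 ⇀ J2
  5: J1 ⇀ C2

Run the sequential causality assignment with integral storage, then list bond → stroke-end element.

b2 |J1  (Se1: effort source, stroke at far end)
b4 |J2  (source Se2 imposes e)
b1 |J2  (C1: C, integral causality)
b0 |J1  (J2: last free bond brings flow in)
b3 |I1  (I1 integral (f out))
b5 |J1  (J1: bond 3 brought flow, rest push out)

β0 |J1
β1 |J2
β2 |J1
β3 |I1
β4 |J2
β5 |J1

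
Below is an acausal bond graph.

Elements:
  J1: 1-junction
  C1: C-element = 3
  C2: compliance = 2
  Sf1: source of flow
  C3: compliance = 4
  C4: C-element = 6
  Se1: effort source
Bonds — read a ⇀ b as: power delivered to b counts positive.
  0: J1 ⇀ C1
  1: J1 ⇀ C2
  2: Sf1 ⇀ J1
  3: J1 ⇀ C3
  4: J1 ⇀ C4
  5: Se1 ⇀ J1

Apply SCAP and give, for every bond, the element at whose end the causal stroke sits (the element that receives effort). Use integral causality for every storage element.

b0 stroke at J1
b1 stroke at J1
b2 stroke at Sf1
b3 stroke at J1
b4 stroke at J1
b5 stroke at J1

#2 →Sf1  (Sf1 (Sf) sets flow on bond)
#5 →J1  (Se1: effort source, stroke at far end)
#0 →J1  (common-f at J1 fixed by 2)
#1 →J1  (J1 flow already set via bond 2)
#3 →J1  (J1 flow already set via bond 2)
#4 →J1  (J1 flow already set via bond 2)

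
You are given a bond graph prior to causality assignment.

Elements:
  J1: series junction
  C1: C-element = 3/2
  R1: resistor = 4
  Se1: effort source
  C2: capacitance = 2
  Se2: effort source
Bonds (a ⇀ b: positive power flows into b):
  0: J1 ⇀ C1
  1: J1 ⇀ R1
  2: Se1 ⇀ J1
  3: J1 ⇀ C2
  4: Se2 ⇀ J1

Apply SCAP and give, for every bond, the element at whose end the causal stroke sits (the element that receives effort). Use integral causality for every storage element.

b0 stroke at J1
b1 stroke at R1
b2 stroke at J1
b3 stroke at J1
b4 stroke at J1

β2 stroke at J1  (source Se1 imposes e)
β4 stroke at J1  (Se2 fixes effort; stroke away)
β0 stroke at J1  (prefer integral on C1)
β3 stroke at J1  (C2 outputs effort q/C2)
β1 stroke at R1  (J1: last free bond brings flow in)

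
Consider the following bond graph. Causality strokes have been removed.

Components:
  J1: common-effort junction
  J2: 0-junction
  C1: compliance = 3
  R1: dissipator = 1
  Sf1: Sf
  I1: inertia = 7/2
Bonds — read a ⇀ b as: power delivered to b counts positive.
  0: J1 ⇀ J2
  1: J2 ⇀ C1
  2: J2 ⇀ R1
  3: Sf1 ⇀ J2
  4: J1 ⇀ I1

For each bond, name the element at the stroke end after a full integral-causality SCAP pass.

β3 →Sf1  (Sf1: flow source, stroke at near end)
β1 →J2  (C1 integral (e out))
β0 →J1  (J2 effort already set via bond 1)
β2 →R1  (common-e at J2 fixed by 1)
β4 →I1  (common-e at J1 fixed by 0)

b0 stroke at J1
b1 stroke at J2
b2 stroke at R1
b3 stroke at Sf1
b4 stroke at I1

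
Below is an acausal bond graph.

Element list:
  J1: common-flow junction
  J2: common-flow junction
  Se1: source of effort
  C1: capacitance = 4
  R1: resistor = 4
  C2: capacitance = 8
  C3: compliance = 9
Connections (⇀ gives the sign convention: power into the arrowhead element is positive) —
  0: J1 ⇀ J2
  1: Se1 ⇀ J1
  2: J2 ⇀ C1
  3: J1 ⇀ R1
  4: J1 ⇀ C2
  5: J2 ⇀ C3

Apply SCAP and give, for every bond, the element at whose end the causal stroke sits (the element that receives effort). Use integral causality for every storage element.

#0 →J1
#1 →J1
#2 →J2
#3 →R1
#4 →J1
#5 →J2

#1 →J1  (source Se1 imposes e)
#2 →J2  (C1: C, integral causality)
#4 →J1  (prefer integral on C2)
#5 →J2  (C3: C, integral causality)
#0 →J1  (J2: last free bond brings flow in)
#3 →R1  (only one flow-in slot at J1)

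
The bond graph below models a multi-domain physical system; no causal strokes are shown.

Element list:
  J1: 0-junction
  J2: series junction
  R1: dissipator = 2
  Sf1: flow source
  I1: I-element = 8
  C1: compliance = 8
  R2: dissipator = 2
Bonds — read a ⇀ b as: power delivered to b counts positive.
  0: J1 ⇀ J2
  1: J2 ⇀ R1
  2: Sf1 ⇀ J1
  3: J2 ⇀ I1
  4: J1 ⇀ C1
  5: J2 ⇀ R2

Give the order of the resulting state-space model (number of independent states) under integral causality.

bond 2 |Sf1  (Sf1 fixes flow; stroke at Sf1)
bond 3 |I1  (I1 outputs flow p/I1)
bond 0 |J2  (1-jn J2 has f-setter on 3)
bond 1 |J2  (J2: bond 3 brought flow, rest push out)
bond 5 |J2  (J2 flow already set via bond 3)
bond 4 |J1  (J1: last free bond brings effort in)

2  (C1, I1 all integral)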